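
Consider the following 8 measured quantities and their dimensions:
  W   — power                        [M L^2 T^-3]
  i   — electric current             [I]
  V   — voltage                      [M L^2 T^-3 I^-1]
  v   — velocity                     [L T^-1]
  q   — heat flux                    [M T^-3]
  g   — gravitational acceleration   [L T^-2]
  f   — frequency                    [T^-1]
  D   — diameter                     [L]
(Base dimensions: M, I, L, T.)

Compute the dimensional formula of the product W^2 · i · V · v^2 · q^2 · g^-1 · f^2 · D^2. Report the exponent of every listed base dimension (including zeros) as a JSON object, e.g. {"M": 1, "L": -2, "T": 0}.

Write exponents as rows M,I,L,T / cols W,i,V,v,q,g,f,D:
  M: [ 1  0  1  0  1  0  0  0]
  I: [ 0  1 -1  0  0  0  0  0]
  L: [ 2  0  2  1  0  1  0  1]
  T: [-3  0 -3 -1 -3 -2 -1  0]
  [M]: (2)·1+(1)·0+(1)·1+(2)·0+(2)·1+(-1)·0+(2)·0+(2)·0 = 5
  [I]: (2)·0+(1)·1+(1)·-1+(2)·0+(2)·0+(-1)·0+(2)·0+(2)·0 = 0
  [L]: (2)·2+(1)·0+(1)·2+(2)·1+(2)·0+(-1)·1+(2)·0+(2)·1 = 9
  [T]: (2)·-3+(1)·0+(1)·-3+(2)·-1+(2)·-3+(-1)·-2+(2)·-1+(2)·0 = -17
⇒ M^5 L^9 T^-17

{"M": 5, "I": 0, "L": 9, "T": -17}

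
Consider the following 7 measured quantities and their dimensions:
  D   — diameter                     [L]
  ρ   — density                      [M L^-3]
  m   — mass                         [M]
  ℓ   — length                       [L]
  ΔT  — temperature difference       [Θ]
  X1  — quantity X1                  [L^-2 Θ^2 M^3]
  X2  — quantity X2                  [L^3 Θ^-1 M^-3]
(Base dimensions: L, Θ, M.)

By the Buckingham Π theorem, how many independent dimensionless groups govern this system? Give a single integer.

Exponent matrix [L,Θ,M] × [D,ρ,m,ℓ,ΔT,X1,X2]:
  L: [ 1 -3  0  1  0 -2  3]
  Θ: [ 0  0  0  0  1  2 -1]
  M: [ 0  1  1  0  0  3 -3]
Echelon form has 3 nonzero rows (pivots: D,ρ,ΔT)
Π count = n − r = 7 − 3 = 4

4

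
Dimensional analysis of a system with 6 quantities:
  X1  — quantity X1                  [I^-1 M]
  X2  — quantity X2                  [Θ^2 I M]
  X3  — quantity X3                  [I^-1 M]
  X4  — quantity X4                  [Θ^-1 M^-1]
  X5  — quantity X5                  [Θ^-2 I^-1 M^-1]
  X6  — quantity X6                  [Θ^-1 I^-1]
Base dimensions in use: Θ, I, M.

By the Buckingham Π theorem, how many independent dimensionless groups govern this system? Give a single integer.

Exponent matrix [Θ,I,M] × [X1,X2,X3,X4,X5,X6]:
  Θ: [ 0  2  0 -1 -2 -1]
  I: [-1  1 -1  0 -1 -1]
  M: [ 1  1  1 -1 -1  0]
Row reduction gives pivot columns X1,X2; rank = 2
Π count = n − r = 6 − 2 = 4

4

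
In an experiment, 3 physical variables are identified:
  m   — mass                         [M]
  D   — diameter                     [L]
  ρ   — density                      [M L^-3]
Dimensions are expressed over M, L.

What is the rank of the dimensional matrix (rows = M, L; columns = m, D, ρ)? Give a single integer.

2

Write exponents as rows M,L / cols m,D,ρ:
  M: [ 1  0  1]
  L: [ 0  1 -3]
Row reduction gives pivot columns m,D; rank = 2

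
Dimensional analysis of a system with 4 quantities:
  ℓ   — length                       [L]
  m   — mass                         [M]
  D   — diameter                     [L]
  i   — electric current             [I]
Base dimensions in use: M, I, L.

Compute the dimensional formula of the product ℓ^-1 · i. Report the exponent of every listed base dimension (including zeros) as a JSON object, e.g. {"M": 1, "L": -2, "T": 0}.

Write exponents as rows M,I,L / cols ℓ,m,D,i:
  M: [ 0  1  0  0]
  I: [ 0  0  0  1]
  L: [ 1  0  1  0]
  [M]: (-1)·0+(1)·0 = 0
  [I]: (-1)·0+(1)·1 = 1
  [L]: (-1)·1+(1)·0 = -1
⇒ I L^-1

{"M": 0, "I": 1, "L": -1}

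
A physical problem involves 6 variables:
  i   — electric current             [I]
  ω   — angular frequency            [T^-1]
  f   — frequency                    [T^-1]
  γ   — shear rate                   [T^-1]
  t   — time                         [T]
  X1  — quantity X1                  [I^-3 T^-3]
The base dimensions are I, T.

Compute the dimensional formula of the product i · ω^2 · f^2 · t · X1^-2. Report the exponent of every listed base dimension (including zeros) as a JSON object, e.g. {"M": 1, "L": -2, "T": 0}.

{"I": 7, "T": 3}

Dimensional matrix (I×T by i×ω×f×γ×t×X1):
  I: [ 1  0  0  0  0 -3]
  T: [ 0 -1 -1 -1  1 -3]
  [I]: (1)·1+(2)·0+(2)·0+(1)·0+(-2)·-3 = 7
  [T]: (1)·0+(2)·-1+(2)·-1+(1)·1+(-2)·-3 = 3
⇒ I^7 T^3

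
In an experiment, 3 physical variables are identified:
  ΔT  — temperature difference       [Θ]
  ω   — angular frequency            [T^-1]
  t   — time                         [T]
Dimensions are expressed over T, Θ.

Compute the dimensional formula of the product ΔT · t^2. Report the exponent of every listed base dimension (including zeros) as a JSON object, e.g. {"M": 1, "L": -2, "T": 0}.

{"T": 2, "Θ": 1}

Dimensional matrix (T×Θ by ΔT×ω×t):
  T: [ 0 -1  1]
  Θ: [ 1  0  0]
  [T]: (1)·0+(2)·1 = 2
  [Θ]: (1)·1+(2)·0 = 1
⇒ T^2 Θ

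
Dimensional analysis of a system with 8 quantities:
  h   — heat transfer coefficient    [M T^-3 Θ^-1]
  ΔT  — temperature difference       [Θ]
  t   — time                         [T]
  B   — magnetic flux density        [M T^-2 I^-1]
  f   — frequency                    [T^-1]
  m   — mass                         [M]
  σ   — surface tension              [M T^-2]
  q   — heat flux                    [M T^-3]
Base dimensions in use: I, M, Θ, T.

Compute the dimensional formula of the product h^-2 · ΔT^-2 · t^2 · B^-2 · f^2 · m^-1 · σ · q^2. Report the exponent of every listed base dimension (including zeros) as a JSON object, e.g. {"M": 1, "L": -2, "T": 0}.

Write exponents as rows I,M,Θ,T / cols h,ΔT,t,B,f,m,σ,q:
  I: [ 0  0  0 -1  0  0  0  0]
  M: [ 1  0  0  1  0  1  1  1]
  Θ: [-1  1  0  0  0  0  0  0]
  T: [-3  0  1 -2 -1  0 -2 -3]
  [I]: (-2)·0+(-2)·0+(2)·0+(-2)·-1+(2)·0+(-1)·0+(1)·0+(2)·0 = 2
  [M]: (-2)·1+(-2)·0+(2)·0+(-2)·1+(2)·0+(-1)·1+(1)·1+(2)·1 = -2
  [Θ]: (-2)·-1+(-2)·1+(2)·0+(-2)·0+(2)·0+(-1)·0+(1)·0+(2)·0 = 0
  [T]: (-2)·-3+(-2)·0+(2)·1+(-2)·-2+(2)·-1+(-1)·0+(1)·-2+(2)·-3 = 2
⇒ I^2 M^-2 T^2

{"I": 2, "M": -2, "Θ": 0, "T": 2}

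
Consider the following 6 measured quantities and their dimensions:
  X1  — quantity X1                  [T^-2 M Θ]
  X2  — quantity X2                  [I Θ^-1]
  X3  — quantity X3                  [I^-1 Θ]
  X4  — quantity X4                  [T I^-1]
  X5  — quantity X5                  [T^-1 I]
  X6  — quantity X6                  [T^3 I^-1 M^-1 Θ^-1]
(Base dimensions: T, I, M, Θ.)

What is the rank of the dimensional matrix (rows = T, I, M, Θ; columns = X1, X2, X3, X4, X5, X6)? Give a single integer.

3

Dimensional matrix (T×I×M×Θ by X1×X2×X3×X4×X5×X6):
  T: [-2  0  0  1 -1  3]
  I: [ 0  1 -1 -1  1 -1]
  M: [ 1  0  0  0  0 -1]
  Θ: [ 1 -1  1  0  0 -1]
RREF → pivots at {X1,X2,X4} ⇒ r = 3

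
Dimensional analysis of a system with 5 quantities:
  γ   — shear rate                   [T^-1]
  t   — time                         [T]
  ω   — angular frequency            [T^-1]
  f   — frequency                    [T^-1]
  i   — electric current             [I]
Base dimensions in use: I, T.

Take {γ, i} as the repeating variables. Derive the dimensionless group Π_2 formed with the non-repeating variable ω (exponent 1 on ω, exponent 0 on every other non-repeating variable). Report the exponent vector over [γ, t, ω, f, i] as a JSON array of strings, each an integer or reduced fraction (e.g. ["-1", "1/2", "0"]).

["-1", "0", "1", "0", "0"]

Exponent matrix [I,T] × [γ,t,ω,f,i]:
  I: [ 0  0  0  0  1]
  T: [-1  1 -1 -1  0]
Row reduction gives pivot columns γ,i; rank = 2
Pivot set = {γ,i}, free = {t,ω,f}
RREF:
  r0: [   1   -1    1    1    0]
  r1: [   0    0    0    0    1]
Fix exponent of ω at 1, t at 0, f at 0; solve each RREF row for its pivot's exponent:
  r0: exp(γ) + (1)·1 = 0 ⇒ exp(γ) = -1
  r1: exp(i) + (0)·1 = 0 ⇒ exp(i) = 0
Π_2 = γ^-1 · ω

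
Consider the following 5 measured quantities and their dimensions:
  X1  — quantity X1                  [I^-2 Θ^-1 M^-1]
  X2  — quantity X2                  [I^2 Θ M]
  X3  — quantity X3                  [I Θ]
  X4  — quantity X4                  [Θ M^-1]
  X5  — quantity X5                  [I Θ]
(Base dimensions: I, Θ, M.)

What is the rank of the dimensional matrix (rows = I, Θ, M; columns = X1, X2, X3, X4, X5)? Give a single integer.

Exponent matrix [I,Θ,M] × [X1,X2,X3,X4,X5]:
  I: [-2  2  1  0  1]
  Θ: [-1  1  1  1  1]
  M: [-1  1  0 -1  0]
RREF → pivots at {X1,X3} ⇒ r = 2

2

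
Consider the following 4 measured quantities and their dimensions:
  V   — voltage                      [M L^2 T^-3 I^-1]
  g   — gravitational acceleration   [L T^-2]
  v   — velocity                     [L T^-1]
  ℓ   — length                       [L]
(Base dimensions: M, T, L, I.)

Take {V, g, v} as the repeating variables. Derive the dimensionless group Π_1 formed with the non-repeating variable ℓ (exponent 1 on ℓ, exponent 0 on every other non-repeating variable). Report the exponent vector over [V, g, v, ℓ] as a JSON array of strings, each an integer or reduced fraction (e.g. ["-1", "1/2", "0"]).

Dimensional matrix (M×T×L×I by V×g×v×ℓ):
  M: [ 1  0  0  0]
  T: [-3 -2 -1  0]
  L: [ 2  1  1  1]
  I: [-1  0  0  0]
Echelon form has 3 nonzero rows (pivots: V,g,v)
Pivot set = {V,g,v}, free = {ℓ}
RREF:
  r0: [   1    0    0    0]
  r1: [   0    1    0   -1]
  r2: [   0    0    1    2]
  r3: [   0    0    0    0]
Fix exponent of ℓ at 1; solve each RREF row for its pivot's exponent:
  r0: exp(V) + (0)·1 = 0 ⇒ exp(V) = 0
  r1: exp(g) + (-1)·1 = 0 ⇒ exp(g) = 1
  r2: exp(v) + (2)·1 = 0 ⇒ exp(v) = -2
Π_1 = g · v^-2 · ℓ

["0", "1", "-2", "1"]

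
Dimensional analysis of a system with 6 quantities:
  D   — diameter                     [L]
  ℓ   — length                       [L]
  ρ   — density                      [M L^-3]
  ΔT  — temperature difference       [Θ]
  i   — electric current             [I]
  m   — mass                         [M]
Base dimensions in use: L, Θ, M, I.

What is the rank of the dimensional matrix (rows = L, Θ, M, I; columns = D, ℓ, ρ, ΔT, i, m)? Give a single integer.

4

Exponent matrix [L,Θ,M,I] × [D,ℓ,ρ,ΔT,i,m]:
  L: [ 1  1 -3  0  0  0]
  Θ: [ 0  0  0  1  0  0]
  M: [ 0  0  1  0  0  1]
  I: [ 0  0  0  0  1  0]
Row reduction gives pivot columns D,ρ,ΔT,i; rank = 4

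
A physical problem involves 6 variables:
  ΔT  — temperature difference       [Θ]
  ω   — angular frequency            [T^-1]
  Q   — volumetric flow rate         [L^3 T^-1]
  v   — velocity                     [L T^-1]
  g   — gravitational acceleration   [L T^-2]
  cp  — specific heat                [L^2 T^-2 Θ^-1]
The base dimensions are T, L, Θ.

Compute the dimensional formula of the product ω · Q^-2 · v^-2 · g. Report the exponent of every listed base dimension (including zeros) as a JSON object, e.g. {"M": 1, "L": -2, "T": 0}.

Write exponents as rows T,L,Θ / cols ΔT,ω,Q,v,g,cp:
  T: [ 0 -1 -1 -1 -2 -2]
  L: [ 0  0  3  1  1  2]
  Θ: [ 1  0  0  0  0 -1]
  [T]: (1)·-1+(-2)·-1+(-2)·-1+(1)·-2 = 1
  [L]: (1)·0+(-2)·3+(-2)·1+(1)·1 = -7
  [Θ]: (1)·0+(-2)·0+(-2)·0+(1)·0 = 0
⇒ T L^-7

{"T": 1, "L": -7, "Θ": 0}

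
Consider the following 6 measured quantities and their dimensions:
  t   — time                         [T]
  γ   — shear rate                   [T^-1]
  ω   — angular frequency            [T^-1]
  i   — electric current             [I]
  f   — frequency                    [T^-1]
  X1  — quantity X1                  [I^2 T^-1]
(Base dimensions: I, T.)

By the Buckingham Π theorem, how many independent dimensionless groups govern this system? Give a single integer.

4

Write exponents as rows I,T / cols t,γ,ω,i,f,X1:
  I: [ 0  0  0  1  0  2]
  T: [ 1 -1 -1  0 -1 -1]
Echelon form has 2 nonzero rows (pivots: t,i)
Π count = n − r = 6 − 2 = 4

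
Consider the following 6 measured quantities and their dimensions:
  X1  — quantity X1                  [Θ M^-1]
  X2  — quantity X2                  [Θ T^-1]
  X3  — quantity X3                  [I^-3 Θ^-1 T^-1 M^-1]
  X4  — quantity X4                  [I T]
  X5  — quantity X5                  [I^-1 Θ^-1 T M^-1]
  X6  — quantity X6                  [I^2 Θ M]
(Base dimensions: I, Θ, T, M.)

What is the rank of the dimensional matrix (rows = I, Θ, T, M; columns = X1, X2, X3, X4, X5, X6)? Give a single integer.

Exponent matrix [I,Θ,T,M] × [X1,X2,X3,X4,X5,X6]:
  I: [ 0  0 -3  1 -1  2]
  Θ: [ 1  1 -1  0 -1  1]
  T: [ 0 -1 -1  1  1  0]
  M: [-1  0 -1  0 -1  1]
RREF → pivots at {X1,X2,X3} ⇒ r = 3

3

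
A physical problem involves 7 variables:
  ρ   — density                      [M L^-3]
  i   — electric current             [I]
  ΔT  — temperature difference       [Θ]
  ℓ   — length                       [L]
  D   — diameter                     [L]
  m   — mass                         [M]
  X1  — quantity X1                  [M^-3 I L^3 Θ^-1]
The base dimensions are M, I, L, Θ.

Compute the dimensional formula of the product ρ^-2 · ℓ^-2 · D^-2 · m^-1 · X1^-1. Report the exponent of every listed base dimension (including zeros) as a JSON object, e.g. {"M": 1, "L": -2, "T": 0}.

Dimensional matrix (M×I×L×Θ by ρ×i×ΔT×ℓ×D×m×X1):
  M: [ 1  0  0  0  0  1 -3]
  I: [ 0  1  0  0  0  0  1]
  L: [-3  0  0  1  1  0  3]
  Θ: [ 0  0  1  0  0  0 -1]
  [M]: (-2)·1+(-2)·0+(-2)·0+(-1)·1+(-1)·-3 = 0
  [I]: (-2)·0+(-2)·0+(-2)·0+(-1)·0+(-1)·1 = -1
  [L]: (-2)·-3+(-2)·1+(-2)·1+(-1)·0+(-1)·3 = -1
  [Θ]: (-2)·0+(-2)·0+(-2)·0+(-1)·0+(-1)·-1 = 1
⇒ I^-1 L^-1 Θ

{"M": 0, "I": -1, "L": -1, "Θ": 1}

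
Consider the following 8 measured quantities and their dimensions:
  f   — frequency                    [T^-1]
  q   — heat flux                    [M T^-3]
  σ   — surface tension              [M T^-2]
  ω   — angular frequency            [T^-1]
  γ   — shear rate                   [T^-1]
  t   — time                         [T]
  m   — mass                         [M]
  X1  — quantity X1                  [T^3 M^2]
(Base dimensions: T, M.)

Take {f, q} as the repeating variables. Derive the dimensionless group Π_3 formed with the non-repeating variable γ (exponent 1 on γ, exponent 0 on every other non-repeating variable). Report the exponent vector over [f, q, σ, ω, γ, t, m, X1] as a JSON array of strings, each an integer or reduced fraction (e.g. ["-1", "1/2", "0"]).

["-1", "0", "0", "0", "1", "0", "0", "0"]

Dimensional matrix (T×M by f×q×σ×ω×γ×t×m×X1):
  T: [-1 -3 -2 -1 -1  1  0  3]
  M: [ 0  1  1  0  0  0  1  2]
RREF → pivots at {f,q} ⇒ r = 2
Repeat: f,q; free: σ,ω,γ,t,m,X1
RREF:
  r0: [   1    0   -1    1    1   -1   -3   -9]
  r1: [   0    1    1    0    0    0    1    2]
Fix exponent of γ at 1, σ at 0, ω at 0, t at 0, m at 0, X1 at 0; solve each RREF row for its pivot's exponent:
  r0: exp(f) + (1)·1 = 0 ⇒ exp(f) = -1
  r1: exp(q) + (0)·1 = 0 ⇒ exp(q) = 0
Π_3 = f^-1 · γ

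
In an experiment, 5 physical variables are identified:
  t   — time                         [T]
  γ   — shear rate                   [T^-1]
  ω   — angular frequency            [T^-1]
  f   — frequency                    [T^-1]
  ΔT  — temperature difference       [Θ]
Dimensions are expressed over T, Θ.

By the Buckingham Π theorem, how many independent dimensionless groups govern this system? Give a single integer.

Exponent matrix [T,Θ] × [t,γ,ω,f,ΔT]:
  T: [ 1 -1 -1 -1  0]
  Θ: [ 0  0  0  0  1]
Row reduction gives pivot columns t,ΔT; rank = 2
Π count = n − r = 5 − 2 = 3

3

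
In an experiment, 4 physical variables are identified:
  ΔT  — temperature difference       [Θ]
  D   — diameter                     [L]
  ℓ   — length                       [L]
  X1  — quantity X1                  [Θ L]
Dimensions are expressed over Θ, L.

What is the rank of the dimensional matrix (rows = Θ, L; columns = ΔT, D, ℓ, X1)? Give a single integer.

2

Write exponents as rows Θ,L / cols ΔT,D,ℓ,X1:
  Θ: [ 1  0  0  1]
  L: [ 0  1  1  1]
RREF → pivots at {ΔT,D} ⇒ r = 2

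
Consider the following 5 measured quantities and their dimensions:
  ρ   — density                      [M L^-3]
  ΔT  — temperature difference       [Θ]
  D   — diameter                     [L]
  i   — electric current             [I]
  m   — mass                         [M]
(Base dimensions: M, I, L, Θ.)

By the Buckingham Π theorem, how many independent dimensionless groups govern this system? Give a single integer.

1

Write exponents as rows M,I,L,Θ / cols ρ,ΔT,D,i,m:
  M: [ 1  0  0  0  1]
  I: [ 0  0  0  1  0]
  L: [-3  0  1  0  0]
  Θ: [ 0  1  0  0  0]
Echelon form has 4 nonzero rows (pivots: ρ,ΔT,D,i)
n=5, r=4 ⇒ 1 dimensionless group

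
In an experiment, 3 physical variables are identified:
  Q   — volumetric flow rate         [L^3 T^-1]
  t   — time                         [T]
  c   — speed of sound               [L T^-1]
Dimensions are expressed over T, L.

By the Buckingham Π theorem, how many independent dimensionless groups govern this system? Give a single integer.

Write exponents as rows T,L / cols Q,t,c:
  T: [-1  1 -1]
  L: [ 3  0  1]
Row reduction gives pivot columns Q,t; rank = 2
n=3, r=2 ⇒ 1 dimensionless group

1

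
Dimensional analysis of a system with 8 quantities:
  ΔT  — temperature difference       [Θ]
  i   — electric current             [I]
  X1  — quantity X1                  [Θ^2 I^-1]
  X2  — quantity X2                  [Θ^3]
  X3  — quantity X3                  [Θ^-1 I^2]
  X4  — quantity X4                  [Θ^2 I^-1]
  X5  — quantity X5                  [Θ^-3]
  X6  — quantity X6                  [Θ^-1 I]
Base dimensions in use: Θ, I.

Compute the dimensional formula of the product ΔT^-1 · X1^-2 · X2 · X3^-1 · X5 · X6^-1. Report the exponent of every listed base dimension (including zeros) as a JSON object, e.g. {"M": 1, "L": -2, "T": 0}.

{"Θ": -3, "I": -1}

Exponent matrix [Θ,I] × [ΔT,i,X1,X2,X3,X4,X5,X6]:
  Θ: [ 1  0  2  3 -1  2 -3 -1]
  I: [ 0  1 -1  0  2 -1  0  1]
  [Θ]: (-1)·1+(-2)·2+(1)·3+(-1)·-1+(1)·-3+(-1)·-1 = -3
  [I]: (-1)·0+(-2)·-1+(1)·0+(-1)·2+(1)·0+(-1)·1 = -1
⇒ Θ^-3 I^-1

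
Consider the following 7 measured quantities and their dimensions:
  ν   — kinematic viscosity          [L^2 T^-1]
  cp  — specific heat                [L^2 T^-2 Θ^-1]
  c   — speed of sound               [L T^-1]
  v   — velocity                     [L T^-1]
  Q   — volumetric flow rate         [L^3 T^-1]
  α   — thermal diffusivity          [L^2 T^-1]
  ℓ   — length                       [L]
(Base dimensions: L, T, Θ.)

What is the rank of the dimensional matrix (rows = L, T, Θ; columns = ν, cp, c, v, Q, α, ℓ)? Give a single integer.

Dimensional matrix (L×T×Θ by ν×cp×c×v×Q×α×ℓ):
  L: [ 2  2  1  1  3  2  1]
  T: [-1 -2 -1 -1 -1 -1  0]
  Θ: [ 0 -1  0  0  0  0  0]
Row reduction gives pivot columns ν,cp,c; rank = 3

3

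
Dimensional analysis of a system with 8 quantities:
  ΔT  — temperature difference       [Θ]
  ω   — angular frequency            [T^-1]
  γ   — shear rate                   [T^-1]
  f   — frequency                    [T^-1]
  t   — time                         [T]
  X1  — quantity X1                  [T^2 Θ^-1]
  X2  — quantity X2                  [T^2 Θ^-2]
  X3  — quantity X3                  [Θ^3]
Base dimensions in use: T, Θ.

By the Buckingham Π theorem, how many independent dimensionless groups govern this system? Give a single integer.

6

Exponent matrix [T,Θ] × [ΔT,ω,γ,f,t,X1,X2,X3]:
  T: [ 0 -1 -1 -1  1  2  2  0]
  Θ: [ 1  0  0  0  0 -1 -2  3]
Row reduction gives pivot columns ΔT,ω; rank = 2
n=8, r=2 ⇒ 6 dimensionless groups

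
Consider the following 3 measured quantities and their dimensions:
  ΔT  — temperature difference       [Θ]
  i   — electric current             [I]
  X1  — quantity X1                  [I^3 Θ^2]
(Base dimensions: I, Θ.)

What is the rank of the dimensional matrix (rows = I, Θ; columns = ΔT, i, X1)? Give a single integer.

2

Exponent matrix [I,Θ] × [ΔT,i,X1]:
  I: [ 0  1  3]
  Θ: [ 1  0  2]
Row reduction gives pivot columns ΔT,i; rank = 2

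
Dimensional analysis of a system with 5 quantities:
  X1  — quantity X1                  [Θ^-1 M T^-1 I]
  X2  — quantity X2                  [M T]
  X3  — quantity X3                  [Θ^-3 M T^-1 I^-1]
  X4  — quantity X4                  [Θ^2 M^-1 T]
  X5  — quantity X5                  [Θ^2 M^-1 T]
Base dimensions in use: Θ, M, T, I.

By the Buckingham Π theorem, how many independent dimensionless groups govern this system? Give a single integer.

2

Exponent matrix [Θ,M,T,I] × [X1,X2,X3,X4,X5]:
  Θ: [-1  0 -3  2  2]
  M: [ 1  1  1 -1 -1]
  T: [-1  1 -1  1  1]
  I: [ 1  0 -1  0  0]
Row reduction gives pivot columns X1,X2,X3; rank = 3
Π count = n − r = 5 − 3 = 2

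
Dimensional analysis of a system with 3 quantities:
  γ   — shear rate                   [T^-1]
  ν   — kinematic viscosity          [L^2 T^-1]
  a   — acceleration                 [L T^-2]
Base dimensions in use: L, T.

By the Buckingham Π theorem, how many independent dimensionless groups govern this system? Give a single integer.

1

Write exponents as rows L,T / cols γ,ν,a:
  L: [ 0  2  1]
  T: [-1 -1 -2]
Row reduction gives pivot columns γ,ν; rank = 2
Π count = n − r = 3 − 2 = 1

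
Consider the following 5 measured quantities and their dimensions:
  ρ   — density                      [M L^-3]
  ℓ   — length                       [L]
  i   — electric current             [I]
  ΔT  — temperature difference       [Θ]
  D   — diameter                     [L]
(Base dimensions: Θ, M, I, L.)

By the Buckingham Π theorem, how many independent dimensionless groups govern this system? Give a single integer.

Dimensional matrix (Θ×M×I×L by ρ×ℓ×i×ΔT×D):
  Θ: [ 0  0  0  1  0]
  M: [ 1  0  0  0  0]
  I: [ 0  0  1  0  0]
  L: [-3  1  0  0  1]
RREF → pivots at {ρ,ℓ,i,ΔT} ⇒ r = 4
n=5, r=4 ⇒ 1 dimensionless group

1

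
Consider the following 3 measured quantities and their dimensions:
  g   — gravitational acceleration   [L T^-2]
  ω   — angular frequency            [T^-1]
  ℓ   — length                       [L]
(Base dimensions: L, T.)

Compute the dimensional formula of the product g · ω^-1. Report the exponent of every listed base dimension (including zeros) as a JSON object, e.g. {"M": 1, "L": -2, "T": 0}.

Dimensional matrix (L×T by g×ω×ℓ):
  L: [ 1  0  1]
  T: [-2 -1  0]
  [L]: (1)·1+(-1)·0 = 1
  [T]: (1)·-2+(-1)·-1 = -1
⇒ L T^-1

{"L": 1, "T": -1}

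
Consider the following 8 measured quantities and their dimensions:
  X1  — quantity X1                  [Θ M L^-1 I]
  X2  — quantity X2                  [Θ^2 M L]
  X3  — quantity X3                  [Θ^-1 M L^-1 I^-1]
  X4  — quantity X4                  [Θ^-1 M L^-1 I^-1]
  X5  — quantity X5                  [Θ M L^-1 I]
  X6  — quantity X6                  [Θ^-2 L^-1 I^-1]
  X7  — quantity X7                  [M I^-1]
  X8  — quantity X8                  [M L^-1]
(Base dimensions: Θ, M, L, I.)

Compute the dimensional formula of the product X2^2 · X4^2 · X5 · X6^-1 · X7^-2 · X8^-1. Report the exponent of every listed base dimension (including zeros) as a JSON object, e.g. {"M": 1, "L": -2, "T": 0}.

Exponent matrix [Θ,M,L,I] × [X1,X2,X3,X4,X5,X6,X7,X8]:
  Θ: [ 1  2 -1 -1  1 -2  0  0]
  M: [ 1  1  1  1  1  0  1  1]
  L: [-1  1 -1 -1 -1 -1  0 -1]
  I: [ 1  0 -1 -1  1 -1 -1  0]
  [Θ]: (2)·2+(2)·-1+(1)·1+(-1)·-2+(-2)·0+(-1)·0 = 5
  [M]: (2)·1+(2)·1+(1)·1+(-1)·0+(-2)·1+(-1)·1 = 2
  [L]: (2)·1+(2)·-1+(1)·-1+(-1)·-1+(-2)·0+(-1)·-1 = 1
  [I]: (2)·0+(2)·-1+(1)·1+(-1)·-1+(-2)·-1+(-1)·0 = 2
⇒ Θ^5 M^2 L I^2

{"Θ": 5, "M": 2, "L": 1, "I": 2}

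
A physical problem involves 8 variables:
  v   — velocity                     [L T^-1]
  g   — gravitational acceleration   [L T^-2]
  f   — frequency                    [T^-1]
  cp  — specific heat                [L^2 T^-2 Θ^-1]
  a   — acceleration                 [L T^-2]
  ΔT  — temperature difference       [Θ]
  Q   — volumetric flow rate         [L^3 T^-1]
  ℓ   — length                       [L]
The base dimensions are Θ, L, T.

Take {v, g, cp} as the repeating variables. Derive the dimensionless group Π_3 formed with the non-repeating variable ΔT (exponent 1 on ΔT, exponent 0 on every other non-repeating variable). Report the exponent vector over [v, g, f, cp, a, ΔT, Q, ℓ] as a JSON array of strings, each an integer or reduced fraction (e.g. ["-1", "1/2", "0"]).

Exponent matrix [Θ,L,T] × [v,g,f,cp,a,ΔT,Q,ℓ]:
  Θ: [ 0  0  0 -1  0  1  0  0]
  L: [ 1  1  0  2  1  0  3  1]
  T: [-1 -2 -1 -2 -2  0 -1  0]
Echelon form has 3 nonzero rows (pivots: v,g,cp)
Pivot set = {v,g,cp}, free = {f,a,ΔT,Q,ℓ}
RREF:
  r0: [   1    0   -1    0    0    2    5    2]
  r1: [   0    1    1    0    1    0   -2   -1]
  r2: [   0    0    0    1    0   -1    0    0]
Fix exponent of ΔT at 1, f at 0, a at 0, Q at 0, ℓ at 0; solve each RREF row for its pivot's exponent:
  r0: exp(v) + (2)·1 = 0 ⇒ exp(v) = -2
  r1: exp(g) + (0)·1 = 0 ⇒ exp(g) = 0
  r2: exp(cp) + (-1)·1 = 0 ⇒ exp(cp) = 1
Π_3 = v^-2 · cp · ΔT

["-2", "0", "0", "1", "0", "1", "0", "0"]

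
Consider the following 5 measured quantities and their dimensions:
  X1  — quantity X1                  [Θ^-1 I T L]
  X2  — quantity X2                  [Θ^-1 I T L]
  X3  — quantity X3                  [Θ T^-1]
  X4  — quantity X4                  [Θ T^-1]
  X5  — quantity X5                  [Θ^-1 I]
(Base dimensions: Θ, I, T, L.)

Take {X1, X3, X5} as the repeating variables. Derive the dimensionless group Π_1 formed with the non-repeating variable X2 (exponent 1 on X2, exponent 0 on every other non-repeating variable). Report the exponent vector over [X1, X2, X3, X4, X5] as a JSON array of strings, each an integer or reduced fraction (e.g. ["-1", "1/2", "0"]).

Write exponents as rows Θ,I,T,L / cols X1,X2,X3,X4,X5:
  Θ: [-1 -1  1  1 -1]
  I: [ 1  1  0  0  1]
  T: [ 1  1 -1 -1  0]
  L: [ 1  1  0  0  0]
RREF → pivots at {X1,X3,X5} ⇒ r = 3
Pivot set = {X1,X3,X5}, free = {X2,X4}
RREF:
  r0: [   1    1    0    0    0]
  r1: [   0    0    1    1    0]
  r2: [   0    0    0    0    1]
  r3: [   0    0    0    0    0]
Fix exponent of X2 at 1, X4 at 0; solve each RREF row for its pivot's exponent:
  r0: exp(X1) + (1)·1 = 0 ⇒ exp(X1) = -1
  r1: exp(X3) + (0)·1 = 0 ⇒ exp(X3) = 0
  r2: exp(X5) + (0)·1 = 0 ⇒ exp(X5) = 0
Π_1 = X1^-1 · X2

["-1", "1", "0", "0", "0"]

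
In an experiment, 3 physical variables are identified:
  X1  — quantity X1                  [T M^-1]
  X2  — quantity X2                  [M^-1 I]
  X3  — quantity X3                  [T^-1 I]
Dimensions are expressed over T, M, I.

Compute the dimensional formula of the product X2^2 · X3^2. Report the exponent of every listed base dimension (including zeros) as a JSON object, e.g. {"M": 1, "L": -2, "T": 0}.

Dimensional matrix (T×M×I by X1×X2×X3):
  T: [ 1  0 -1]
  M: [-1 -1  0]
  I: [ 0  1  1]
  [T]: (2)·0+(2)·-1 = -2
  [M]: (2)·-1+(2)·0 = -2
  [I]: (2)·1+(2)·1 = 4
⇒ T^-2 M^-2 I^4

{"T": -2, "M": -2, "I": 4}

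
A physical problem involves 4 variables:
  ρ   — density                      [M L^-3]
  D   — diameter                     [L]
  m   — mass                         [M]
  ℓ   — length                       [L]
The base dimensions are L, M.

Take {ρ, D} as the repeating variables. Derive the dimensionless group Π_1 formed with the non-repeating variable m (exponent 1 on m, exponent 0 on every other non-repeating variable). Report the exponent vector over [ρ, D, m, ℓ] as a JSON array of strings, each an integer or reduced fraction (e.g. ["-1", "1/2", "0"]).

["-1", "-3", "1", "0"]

Dimensional matrix (L×M by ρ×D×m×ℓ):
  L: [-3  1  0  1]
  M: [ 1  0  1  0]
RREF → pivots at {ρ,D} ⇒ r = 2
Repeat: ρ,D; free: m,ℓ
RREF:
  r0: [   1    0    1    0]
  r1: [   0    1    3    1]
Fix exponent of m at 1, ℓ at 0; solve each RREF row for its pivot's exponent:
  r0: exp(ρ) + (1)·1 = 0 ⇒ exp(ρ) = -1
  r1: exp(D) + (3)·1 = 0 ⇒ exp(D) = -3
Π_1 = ρ^-1 · D^-3 · m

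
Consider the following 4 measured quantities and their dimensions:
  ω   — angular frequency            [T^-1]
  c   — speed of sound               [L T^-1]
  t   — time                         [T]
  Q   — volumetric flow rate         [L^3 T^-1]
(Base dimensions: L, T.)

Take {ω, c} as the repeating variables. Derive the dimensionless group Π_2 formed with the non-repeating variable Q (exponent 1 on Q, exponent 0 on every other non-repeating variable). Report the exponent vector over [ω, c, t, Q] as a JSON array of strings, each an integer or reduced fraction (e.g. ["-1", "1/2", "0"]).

["2", "-3", "0", "1"]

Dimensional matrix (L×T by ω×c×t×Q):
  L: [ 0  1  0  3]
  T: [-1 -1  1 -1]
Echelon form has 2 nonzero rows (pivots: ω,c)
Pivot set = {ω,c}, free = {t,Q}
RREF:
  r0: [   1    0   -1   -2]
  r1: [   0    1    0    3]
Fix exponent of Q at 1, t at 0; solve each RREF row for its pivot's exponent:
  r0: exp(ω) + (-2)·1 = 0 ⇒ exp(ω) = 2
  r1: exp(c) + (3)·1 = 0 ⇒ exp(c) = -3
Π_2 = ω^2 · c^-3 · Q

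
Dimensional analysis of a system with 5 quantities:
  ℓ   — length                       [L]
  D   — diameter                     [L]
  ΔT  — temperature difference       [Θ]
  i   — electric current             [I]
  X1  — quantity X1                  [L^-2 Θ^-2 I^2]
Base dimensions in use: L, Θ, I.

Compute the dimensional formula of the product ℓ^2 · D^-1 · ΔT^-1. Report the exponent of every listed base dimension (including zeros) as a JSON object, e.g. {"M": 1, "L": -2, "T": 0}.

{"L": 1, "Θ": -1, "I": 0}

Dimensional matrix (L×Θ×I by ℓ×D×ΔT×i×X1):
  L: [ 1  1  0  0 -2]
  Θ: [ 0  0  1  0 -2]
  I: [ 0  0  0  1  2]
  [L]: (2)·1+(-1)·1+(-1)·0 = 1
  [Θ]: (2)·0+(-1)·0+(-1)·1 = -1
  [I]: (2)·0+(-1)·0+(-1)·0 = 0
⇒ L Θ^-1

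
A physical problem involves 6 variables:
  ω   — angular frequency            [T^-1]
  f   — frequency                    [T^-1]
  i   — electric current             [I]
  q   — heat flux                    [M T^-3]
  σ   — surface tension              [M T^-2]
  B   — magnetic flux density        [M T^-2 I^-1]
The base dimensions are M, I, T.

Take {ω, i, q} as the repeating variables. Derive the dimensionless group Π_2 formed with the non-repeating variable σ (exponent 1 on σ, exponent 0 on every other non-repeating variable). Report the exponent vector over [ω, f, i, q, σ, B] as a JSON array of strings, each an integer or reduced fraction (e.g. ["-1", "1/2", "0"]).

["1", "0", "0", "-1", "1", "0"]

Write exponents as rows M,I,T / cols ω,f,i,q,σ,B:
  M: [ 0  0  0  1  1  1]
  I: [ 0  0  1  0  0 -1]
  T: [-1 -1  0 -3 -2 -2]
Row reduction gives pivot columns ω,i,q; rank = 3
Repeat: ω,i,q; free: f,σ,B
RREF:
  r0: [   1    1    0    0   -1   -1]
  r1: [   0    0    1    0    0   -1]
  r2: [   0    0    0    1    1    1]
Fix exponent of σ at 1, f at 0, B at 0; solve each RREF row for its pivot's exponent:
  r0: exp(ω) + (-1)·1 = 0 ⇒ exp(ω) = 1
  r1: exp(i) + (0)·1 = 0 ⇒ exp(i) = 0
  r2: exp(q) + (1)·1 = 0 ⇒ exp(q) = -1
Π_2 = ω · q^-1 · σ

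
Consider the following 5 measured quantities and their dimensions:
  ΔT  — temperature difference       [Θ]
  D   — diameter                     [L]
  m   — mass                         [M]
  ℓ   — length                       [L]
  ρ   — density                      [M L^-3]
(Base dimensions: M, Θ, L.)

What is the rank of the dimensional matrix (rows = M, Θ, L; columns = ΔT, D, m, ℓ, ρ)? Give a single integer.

Write exponents as rows M,Θ,L / cols ΔT,D,m,ℓ,ρ:
  M: [ 0  0  1  0  1]
  Θ: [ 1  0  0  0  0]
  L: [ 0  1  0  1 -3]
Row reduction gives pivot columns ΔT,D,m; rank = 3

3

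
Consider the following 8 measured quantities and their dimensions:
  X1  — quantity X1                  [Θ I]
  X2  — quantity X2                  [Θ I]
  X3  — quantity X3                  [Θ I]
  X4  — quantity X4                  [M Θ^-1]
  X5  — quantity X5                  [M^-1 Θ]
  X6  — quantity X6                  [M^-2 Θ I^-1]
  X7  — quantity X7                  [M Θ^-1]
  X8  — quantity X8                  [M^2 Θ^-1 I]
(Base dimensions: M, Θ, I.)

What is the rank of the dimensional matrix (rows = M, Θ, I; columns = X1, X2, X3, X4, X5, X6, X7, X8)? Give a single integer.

Dimensional matrix (M×Θ×I by X1×X2×X3×X4×X5×X6×X7×X8):
  M: [ 0  0  0  1 -1 -2  1  2]
  Θ: [ 1  1  1 -1  1  1 -1 -1]
  I: [ 1  1  1  0  0 -1  0  1]
Echelon form has 2 nonzero rows (pivots: X1,X4)

2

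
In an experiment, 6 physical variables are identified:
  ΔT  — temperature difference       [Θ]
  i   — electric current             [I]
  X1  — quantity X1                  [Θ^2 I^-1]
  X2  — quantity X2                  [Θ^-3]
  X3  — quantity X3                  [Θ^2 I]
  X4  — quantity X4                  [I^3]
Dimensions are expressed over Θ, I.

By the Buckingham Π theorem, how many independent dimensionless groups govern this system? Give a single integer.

4

Dimensional matrix (Θ×I by ΔT×i×X1×X2×X3×X4):
  Θ: [ 1  0  2 -3  2  0]
  I: [ 0  1 -1  0  1  3]
Row reduction gives pivot columns ΔT,i; rank = 2
6 vars − rank 2 = 4 Π groups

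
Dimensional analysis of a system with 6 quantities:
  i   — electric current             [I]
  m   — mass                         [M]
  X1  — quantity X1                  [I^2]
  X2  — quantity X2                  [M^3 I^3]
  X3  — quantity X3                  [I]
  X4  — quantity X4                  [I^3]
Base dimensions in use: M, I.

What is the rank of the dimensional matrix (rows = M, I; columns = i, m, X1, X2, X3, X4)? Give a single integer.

Exponent matrix [M,I] × [i,m,X1,X2,X3,X4]:
  M: [ 0  1  0  3  0  0]
  I: [ 1  0  2  3  1  3]
RREF → pivots at {i,m} ⇒ r = 2

2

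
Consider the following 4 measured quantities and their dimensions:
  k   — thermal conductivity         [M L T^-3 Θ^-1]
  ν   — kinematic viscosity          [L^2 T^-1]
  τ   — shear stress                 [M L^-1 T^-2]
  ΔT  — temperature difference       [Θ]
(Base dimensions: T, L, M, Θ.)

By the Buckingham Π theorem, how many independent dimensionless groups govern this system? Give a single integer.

Write exponents as rows T,L,M,Θ / cols k,ν,τ,ΔT:
  T: [-3 -1 -2  0]
  L: [ 1  2 -1  0]
  M: [ 1  0  1  0]
  Θ: [-1  0  0  1]
Row reduction gives pivot columns k,ν,τ; rank = 3
n=4, r=3 ⇒ 1 dimensionless group

1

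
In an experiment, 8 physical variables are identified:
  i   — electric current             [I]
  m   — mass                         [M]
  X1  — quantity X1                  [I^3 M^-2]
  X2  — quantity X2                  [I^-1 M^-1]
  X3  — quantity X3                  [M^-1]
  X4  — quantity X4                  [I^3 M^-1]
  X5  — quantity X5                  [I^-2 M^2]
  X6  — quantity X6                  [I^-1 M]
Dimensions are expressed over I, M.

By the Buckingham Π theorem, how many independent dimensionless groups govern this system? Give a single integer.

6

Write exponents as rows I,M / cols i,m,X1,X2,X3,X4,X5,X6:
  I: [ 1  0  3 -1  0  3 -2 -1]
  M: [ 0  1 -2 -1 -1 -1  2  1]
Row reduction gives pivot columns i,m; rank = 2
n=8, r=2 ⇒ 6 dimensionless groups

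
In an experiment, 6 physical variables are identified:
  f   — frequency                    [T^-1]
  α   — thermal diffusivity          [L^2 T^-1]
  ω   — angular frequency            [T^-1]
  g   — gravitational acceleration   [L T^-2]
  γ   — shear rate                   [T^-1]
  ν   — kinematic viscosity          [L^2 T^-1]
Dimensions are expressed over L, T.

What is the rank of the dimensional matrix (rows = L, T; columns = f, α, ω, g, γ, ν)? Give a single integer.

Exponent matrix [L,T] × [f,α,ω,g,γ,ν]:
  L: [ 0  2  0  1  0  2]
  T: [-1 -1 -1 -2 -1 -1]
Row reduction gives pivot columns f,α; rank = 2

2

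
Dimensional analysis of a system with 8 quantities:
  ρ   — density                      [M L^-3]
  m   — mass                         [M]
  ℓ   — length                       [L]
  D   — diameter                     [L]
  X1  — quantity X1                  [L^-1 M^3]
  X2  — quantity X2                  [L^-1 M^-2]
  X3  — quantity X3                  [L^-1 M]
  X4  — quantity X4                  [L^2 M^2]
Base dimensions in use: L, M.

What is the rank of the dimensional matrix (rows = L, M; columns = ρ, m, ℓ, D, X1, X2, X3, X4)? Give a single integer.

2

Write exponents as rows L,M / cols ρ,m,ℓ,D,X1,X2,X3,X4:
  L: [-3  0  1  1 -1 -1 -1  2]
  M: [ 1  1  0  0  3 -2  1  2]
Row reduction gives pivot columns ρ,m; rank = 2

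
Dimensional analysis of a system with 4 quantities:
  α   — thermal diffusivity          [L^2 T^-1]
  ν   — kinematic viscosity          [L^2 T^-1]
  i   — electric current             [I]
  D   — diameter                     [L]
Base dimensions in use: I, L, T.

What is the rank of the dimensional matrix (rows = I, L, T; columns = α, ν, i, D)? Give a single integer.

3

Exponent matrix [I,L,T] × [α,ν,i,D]:
  I: [ 0  0  1  0]
  L: [ 2  2  0  1]
  T: [-1 -1  0  0]
Row reduction gives pivot columns α,i,D; rank = 3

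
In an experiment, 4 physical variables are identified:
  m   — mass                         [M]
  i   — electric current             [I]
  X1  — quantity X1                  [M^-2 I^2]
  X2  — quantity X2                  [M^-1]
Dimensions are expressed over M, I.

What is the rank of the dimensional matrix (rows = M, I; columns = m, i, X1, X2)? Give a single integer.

Exponent matrix [M,I] × [m,i,X1,X2]:
  M: [ 1  0 -2 -1]
  I: [ 0  1  2  0]
RREF → pivots at {m,i} ⇒ r = 2

2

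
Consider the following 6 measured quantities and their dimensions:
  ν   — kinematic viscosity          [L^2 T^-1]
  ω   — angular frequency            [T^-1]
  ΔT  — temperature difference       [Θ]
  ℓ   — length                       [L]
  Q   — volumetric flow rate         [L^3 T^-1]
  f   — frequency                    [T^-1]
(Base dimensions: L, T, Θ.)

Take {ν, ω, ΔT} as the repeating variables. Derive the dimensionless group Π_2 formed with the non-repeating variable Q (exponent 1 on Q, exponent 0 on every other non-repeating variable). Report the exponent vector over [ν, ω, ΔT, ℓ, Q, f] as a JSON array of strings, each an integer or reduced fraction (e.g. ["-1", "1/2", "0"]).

["-3/2", "1/2", "0", "0", "1", "0"]

Exponent matrix [L,T,Θ] × [ν,ω,ΔT,ℓ,Q,f]:
  L: [ 2  0  0  1  3  0]
  T: [-1 -1  0  0 -1 -1]
  Θ: [ 0  0  1  0  0  0]
Row reduction gives pivot columns ν,ω,ΔT; rank = 3
Repeat: ν,ω,ΔT; free: ℓ,Q,f
RREF:
  r0: [   1    0    0  1/2  3/2    0]
  r1: [   0    1    0 -1/2 -1/2    1]
  r2: [   0    0    1    0    0    0]
Fix exponent of Q at 1, ℓ at 0, f at 0; solve each RREF row for its pivot's exponent:
  r0: exp(ν) + (3/2)·1 = 0 ⇒ exp(ν) = -3/2
  r1: exp(ω) + (-1/2)·1 = 0 ⇒ exp(ω) = 1/2
  r2: exp(ΔT) + (0)·1 = 0 ⇒ exp(ΔT) = 0
Π_2 = ν^(-3/2) · ω^(1/2) · Q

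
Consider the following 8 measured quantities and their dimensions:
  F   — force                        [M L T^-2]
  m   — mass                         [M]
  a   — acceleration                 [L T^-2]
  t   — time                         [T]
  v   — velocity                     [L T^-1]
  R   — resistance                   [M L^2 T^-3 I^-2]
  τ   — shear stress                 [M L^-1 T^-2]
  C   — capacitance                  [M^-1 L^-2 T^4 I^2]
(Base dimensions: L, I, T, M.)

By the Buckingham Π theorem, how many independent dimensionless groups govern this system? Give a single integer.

4

Write exponents as rows L,I,T,M / cols F,m,a,t,v,R,τ,C:
  L: [ 1  0  1  0  1  2 -1 -2]
  I: [ 0  0  0  0  0 -2  0  2]
  T: [-2  0 -2  1 -1 -3 -2  4]
  M: [ 1  1  0  0  0  1  1 -1]
Row reduction gives pivot columns F,m,t,R; rank = 4
n=8, r=4 ⇒ 4 dimensionless groups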